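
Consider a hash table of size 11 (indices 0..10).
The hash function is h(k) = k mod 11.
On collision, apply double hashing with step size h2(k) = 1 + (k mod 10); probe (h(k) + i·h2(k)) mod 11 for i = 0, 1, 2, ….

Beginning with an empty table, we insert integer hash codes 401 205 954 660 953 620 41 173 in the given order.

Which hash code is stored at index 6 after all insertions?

401: h=5 => slot 5
205: h=7 => slot 7
954: h=8 => slot 8
660: h=0 => slot 0
953: h=7, h2=4, probe 7,0,4 => slot 4
620: h=4, h2=1, probe 4,5,6 => slot 6
41: h=8, h2=2, probe 8,10 => slot 10
173: h=8, h2=4, probe 8,1 => slot 1
Table: [660, 173, ., ., 953, 401, 620, 205, 954, ., 41]

620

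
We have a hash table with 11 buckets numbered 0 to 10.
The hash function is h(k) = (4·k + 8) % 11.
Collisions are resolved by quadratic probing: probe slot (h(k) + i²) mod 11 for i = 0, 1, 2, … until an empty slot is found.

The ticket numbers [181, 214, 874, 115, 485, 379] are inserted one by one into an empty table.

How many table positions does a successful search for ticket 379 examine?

5

181: h=6 -> slot 6
214: h=6, probe 6,7 -> slot 7
874: h=6, probe 6,7,10 -> slot 10
115: h=6, probe 6,7,10,4 -> slot 4
485: h=1 -> slot 1
379: h=6, probe 6,7,10,4,0 -> slot 0
Table: [379, 485, _, _, 115, _, 181, 214, _, _, 874]
Lookup 379: h=6, probe 6,7,10,4,0 → found at 0.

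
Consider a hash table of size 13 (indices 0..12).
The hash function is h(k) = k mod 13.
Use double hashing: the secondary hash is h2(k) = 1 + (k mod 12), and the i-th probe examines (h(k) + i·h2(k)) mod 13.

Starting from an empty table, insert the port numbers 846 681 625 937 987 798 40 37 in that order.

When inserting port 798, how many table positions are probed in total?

3

846 hashes to 1; slot 1 is free → place at 1.
681 hashes to 5; slot 5 is free → place at 5.
625 hashes to 1, h2=2; 1 taken → place at 3.
937 hashes to 1, h2=2; 1,3,5 taken → place at 7.
987 hashes to 12; slot 12 is free → place at 12.
798 hashes to 5, h2=7; 5,12 taken → place at 6.
40 hashes to 1, h2=5; 1,6 taken → place at 11.
37 hashes to 11, h2=2; 11 taken → place at 0.
Table: [37, 846, _, 625, _, 681, 798, 937, _, _, _, 40, 987]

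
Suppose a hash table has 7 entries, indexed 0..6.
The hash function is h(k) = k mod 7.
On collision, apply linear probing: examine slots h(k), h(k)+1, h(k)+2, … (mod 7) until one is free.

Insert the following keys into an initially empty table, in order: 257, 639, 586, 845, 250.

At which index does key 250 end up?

1

Insert 257: h=5, slot 5 empty => index 5.
Insert 639: h=2, slot 2 empty => index 2.
Insert 586: h=5, slot 5 occupied => index 6.
Insert 845: h=5, slots 5,6 occupied => index 0.
Insert 250: h=5, slots 5,6,0 occupied => index 1.
Table: [845, 250, 639, —, —, 257, 586]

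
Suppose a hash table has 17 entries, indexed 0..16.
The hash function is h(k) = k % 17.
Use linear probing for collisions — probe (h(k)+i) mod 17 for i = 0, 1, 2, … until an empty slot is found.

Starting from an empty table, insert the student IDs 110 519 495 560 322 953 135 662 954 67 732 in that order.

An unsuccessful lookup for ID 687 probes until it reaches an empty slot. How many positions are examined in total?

4

110: h=8 -> slot 8
519: h=9 -> slot 9
495: h=2 -> slot 2
560: h=16 -> slot 16
322: h=16, probe 16,0 -> slot 0
953: h=1 -> slot 1
135: h=16, probe 16,0,1,2,3 -> slot 3
662: h=16, probe 16,0,1,2,3,4 -> slot 4
954: h=2, probe 2,3,4,5 -> slot 5
67: h=16, probe 16,0,1,2,3,4,5,6 -> slot 6
732: h=1, probe 1,2,3,4,5,6,7 -> slot 7
Table: [322, 953, 495, 135, 662, 954, 67, 732, 110, 519, ., ., ., ., ., ., 560]
Lookup 687: h=7, probe 7,8,9,10 → slot 10 empty, not found.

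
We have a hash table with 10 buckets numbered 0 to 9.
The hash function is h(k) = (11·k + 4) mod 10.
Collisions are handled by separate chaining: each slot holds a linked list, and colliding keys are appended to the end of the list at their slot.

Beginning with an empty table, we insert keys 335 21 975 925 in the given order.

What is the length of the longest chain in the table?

335 -> bucket 9
21 -> bucket 5
975 -> bucket 9 (collision)
925 -> bucket 9 (collision)
Final buckets:
0: ∅
1: ∅
2: ∅
3: ∅
4: ∅
5: 21
6: ∅
7: ∅
8: ∅
9: 335 -> 975 -> 925

3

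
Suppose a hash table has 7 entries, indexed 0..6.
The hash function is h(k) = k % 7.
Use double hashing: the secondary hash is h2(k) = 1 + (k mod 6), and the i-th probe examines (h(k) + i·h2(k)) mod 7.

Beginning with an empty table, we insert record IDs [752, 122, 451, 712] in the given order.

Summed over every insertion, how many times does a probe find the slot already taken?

752 hashes to 3; slot 3 is free -> place at 3.
122 hashes to 3, h2=3; 3 taken -> place at 6.
451 hashes to 3, h2=2; 3 taken -> place at 5.
712 hashes to 5, h2=5; 5,3 taken -> place at 1.
Table: [_, 712, _, 752, _, 451, 122]

4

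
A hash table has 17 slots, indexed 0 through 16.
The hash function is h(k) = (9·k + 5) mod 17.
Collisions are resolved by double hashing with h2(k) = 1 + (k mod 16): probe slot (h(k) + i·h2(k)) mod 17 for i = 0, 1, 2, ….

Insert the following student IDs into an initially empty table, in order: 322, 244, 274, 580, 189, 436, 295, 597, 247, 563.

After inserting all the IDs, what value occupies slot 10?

563

322: h=13 -> slot 13
244: h=8 -> slot 8
274: h=6 -> slot 6
580: h=6, h2=5, probe 6,11 -> slot 11
189: h=6, h2=14, probe 6,3 -> slot 3
436: h=2 -> slot 2
295: h=8, h2=8, probe 8,16 -> slot 16
597: h=6, h2=6, probe 6,12 -> slot 12
247: h=1 -> slot 1
563: h=6, h2=4, probe 6,10 -> slot 10
Table: [., 247, 436, 189, ., ., 274, ., 244, ., 563, 580, 597, 322, ., ., 295]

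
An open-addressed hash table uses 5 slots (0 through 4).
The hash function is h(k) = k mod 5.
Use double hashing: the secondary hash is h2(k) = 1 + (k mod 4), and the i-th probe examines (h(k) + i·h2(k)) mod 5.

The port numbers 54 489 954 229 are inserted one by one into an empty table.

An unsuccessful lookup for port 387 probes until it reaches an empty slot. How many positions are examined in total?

3

54 hashes to 4; slot 4 is free => place at 4.
489 hashes to 4, h2=2; 4 taken => place at 1.
954 hashes to 4, h2=3; 4 taken => place at 2.
229 hashes to 4, h2=2; 4,1 taken => place at 3.
Table: [∅, 489, 954, 229, 54]
Lookup 387: h=2, h2=4, probe 2,1,0 → slot 0 empty, not found.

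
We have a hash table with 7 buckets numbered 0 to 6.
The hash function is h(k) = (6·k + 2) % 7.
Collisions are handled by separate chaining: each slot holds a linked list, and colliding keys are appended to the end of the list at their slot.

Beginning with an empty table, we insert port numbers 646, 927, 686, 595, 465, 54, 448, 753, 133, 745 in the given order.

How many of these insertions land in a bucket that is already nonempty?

646 → bucket 0
927 → bucket 6
686 → bucket 2
595 → bucket 2 (collision)
465 → bucket 6 (collision)
54 → bucket 4
448 → bucket 2 (collision)
753 → bucket 5
133 → bucket 2 (collision)
745 → bucket 6 (collision)
Final buckets:
0: 646
1: -
2: 686 -> 595 -> 448 -> 133
3: -
4: 54
5: 753
6: 927 -> 465 -> 745

5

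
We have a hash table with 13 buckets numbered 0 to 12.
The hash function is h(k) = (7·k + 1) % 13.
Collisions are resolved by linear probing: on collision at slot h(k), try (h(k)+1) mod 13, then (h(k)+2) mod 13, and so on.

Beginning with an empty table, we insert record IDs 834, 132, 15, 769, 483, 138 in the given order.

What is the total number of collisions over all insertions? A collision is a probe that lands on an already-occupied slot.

834: h=2 => slot 2
132: h=2, probe 2,3 => slot 3
15: h=2, probe 2,3,4 => slot 4
769: h=2, probe 2,3,4,5 => slot 5
483: h=2, probe 2,3,4,5,6 => slot 6
138: h=5, probe 5,6,7 => slot 7
Table: [_, _, 834, 132, 15, 769, 483, 138, _, _, _, _, _]

12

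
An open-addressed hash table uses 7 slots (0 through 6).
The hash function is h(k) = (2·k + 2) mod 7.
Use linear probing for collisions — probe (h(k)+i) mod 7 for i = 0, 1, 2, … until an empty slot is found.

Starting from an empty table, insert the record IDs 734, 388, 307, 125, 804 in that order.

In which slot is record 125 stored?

734 hashes to 0; slot 0 is free => place at 0.
388 hashes to 1; slot 1 is free => place at 1.
307 hashes to 0; 0,1 taken => place at 2.
125 hashes to 0; 0,1,2 taken => place at 3.
804 hashes to 0; 0,1,2,3 taken => place at 4.
Table: [734, 388, 307, 125, 804, _, _]

3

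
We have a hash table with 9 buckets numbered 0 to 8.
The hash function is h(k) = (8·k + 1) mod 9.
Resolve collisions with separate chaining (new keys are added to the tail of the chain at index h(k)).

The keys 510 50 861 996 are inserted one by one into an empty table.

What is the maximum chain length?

Insert 510: h=4, bucket 4 empty → new chain.
Insert 50: h=5, bucket 5 empty → new chain.
Insert 861: h=4, bucket 4 nonempty → append to chain.
Insert 996: h=4, bucket 4 nonempty → append to chain.
Final buckets:
0: ∅
1: ∅
2: ∅
3: ∅
4: 510 -> 861 -> 996
5: 50
6: ∅
7: ∅
8: ∅

3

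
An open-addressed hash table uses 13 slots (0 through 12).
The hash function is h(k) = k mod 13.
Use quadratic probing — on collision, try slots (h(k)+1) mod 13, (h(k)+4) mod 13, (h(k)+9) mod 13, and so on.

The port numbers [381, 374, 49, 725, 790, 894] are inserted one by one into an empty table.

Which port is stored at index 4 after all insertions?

381: h=4 => slot 4
374: h=10 => slot 10
49: h=10, probe 10,11 => slot 11
725: h=10, probe 10,11,1 => slot 1
790: h=10, probe 10,11,1,6 => slot 6
894: h=10, probe 10,11,1,6,0 => slot 0
Table: [894, 725, _, _, 381, _, 790, _, _, _, 374, 49, _]

381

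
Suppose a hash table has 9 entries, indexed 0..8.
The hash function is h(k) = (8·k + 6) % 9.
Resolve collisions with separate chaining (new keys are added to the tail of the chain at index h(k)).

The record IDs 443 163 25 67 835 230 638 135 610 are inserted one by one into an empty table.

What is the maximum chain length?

Insert 443: h=4, bucket 4 empty → new chain.
Insert 163: h=5, bucket 5 empty → new chain.
Insert 25: h=8, bucket 8 empty → new chain.
Insert 67: h=2, bucket 2 empty → new chain.
Insert 835: h=8, bucket 8 nonempty → append to chain.
Insert 230: h=1, bucket 1 empty → new chain.
Insert 638: h=7, bucket 7 empty → new chain.
Insert 135: h=6, bucket 6 empty → new chain.
Insert 610: h=8, bucket 8 nonempty → append to chain.
Final buckets:
0: .
1: 230
2: 67
3: .
4: 443
5: 163
6: 135
7: 638
8: 25 -> 835 -> 610

3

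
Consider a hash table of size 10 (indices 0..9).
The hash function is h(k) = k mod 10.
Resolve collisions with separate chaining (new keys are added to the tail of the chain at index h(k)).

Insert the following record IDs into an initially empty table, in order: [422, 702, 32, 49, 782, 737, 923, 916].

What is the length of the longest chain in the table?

4

422 -> bucket 2
702 -> bucket 2 (collision)
32 -> bucket 2 (collision)
49 -> bucket 9
782 -> bucket 2 (collision)
737 -> bucket 7
923 -> bucket 3
916 -> bucket 6
Final buckets:
0: _
1: _
2: 422 -> 702 -> 32 -> 782
3: 923
4: _
5: _
6: 916
7: 737
8: _
9: 49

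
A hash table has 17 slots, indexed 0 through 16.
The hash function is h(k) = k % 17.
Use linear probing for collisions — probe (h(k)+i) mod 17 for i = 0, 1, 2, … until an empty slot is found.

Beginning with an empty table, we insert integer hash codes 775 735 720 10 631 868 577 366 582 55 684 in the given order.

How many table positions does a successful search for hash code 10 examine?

2

775 hashes to 10; slot 10 is free => place at 10.
735 hashes to 4; slot 4 is free => place at 4.
720 hashes to 6; slot 6 is free => place at 6.
10 hashes to 10; 10 taken => place at 11.
631 hashes to 2; slot 2 is free => place at 2.
868 hashes to 1; slot 1 is free => place at 1.
577 hashes to 16; slot 16 is free => place at 16.
366 hashes to 9; slot 9 is free => place at 9.
582 hashes to 4; 4 taken => place at 5.
55 hashes to 4; 4,5,6 taken => place at 7.
684 hashes to 4; 4,5,6,7 taken => place at 8.
Table: [∅, 868, 631, ∅, 735, 582, 720, 55, 684, 366, 775, 10, ∅, ∅, ∅, ∅, 577]
Lookup 10: h=10, probe 10,11 → found at 11.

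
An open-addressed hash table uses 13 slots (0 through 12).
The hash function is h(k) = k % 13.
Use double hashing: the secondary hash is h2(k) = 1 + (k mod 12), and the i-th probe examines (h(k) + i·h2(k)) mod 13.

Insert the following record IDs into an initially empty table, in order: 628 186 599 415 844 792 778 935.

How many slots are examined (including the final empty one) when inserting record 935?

3

Insert 628: h=4, slot 4 empty → index 4.
Insert 186: h=4, h2=7, slot 4 occupied → index 11.
Insert 599: h=1, slot 1 empty → index 1.
Insert 415: h=12, slot 12 empty → index 12.
Insert 844: h=12, h2=5, slots 12,4 occupied → index 9.
Insert 792: h=12, h2=1, slot 12 occupied → index 0.
Insert 778: h=11, h2=11, slots 11,9 occupied → index 7.
Insert 935: h=12, h2=12, slots 12,11 occupied → index 10.
Table: [792, 599, _, _, 628, _, _, 778, _, 844, 935, 186, 415]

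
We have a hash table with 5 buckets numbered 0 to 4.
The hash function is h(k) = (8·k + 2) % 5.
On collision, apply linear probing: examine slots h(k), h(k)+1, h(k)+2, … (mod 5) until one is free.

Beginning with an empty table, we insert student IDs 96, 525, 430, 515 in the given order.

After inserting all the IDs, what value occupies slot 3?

96 hashes to 0; slot 0 is free => place at 0.
525 hashes to 2; slot 2 is free => place at 2.
430 hashes to 2; 2 taken => place at 3.
515 hashes to 2; 2,3 taken => place at 4.
Table: [96, —, 525, 430, 515]

430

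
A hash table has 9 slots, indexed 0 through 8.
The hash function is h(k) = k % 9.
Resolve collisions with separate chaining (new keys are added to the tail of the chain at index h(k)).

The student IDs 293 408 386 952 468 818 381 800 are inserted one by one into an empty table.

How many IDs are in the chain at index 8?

293 → bucket 5
408 → bucket 3
386 → bucket 8
952 → bucket 7
468 → bucket 0
818 → bucket 8 (collision)
381 → bucket 3 (collision)
800 → bucket 8 (collision)
Final buckets:
0: 468
1: .
2: .
3: 408 -> 381
4: .
5: 293
6: .
7: 952
8: 386 -> 818 -> 800

3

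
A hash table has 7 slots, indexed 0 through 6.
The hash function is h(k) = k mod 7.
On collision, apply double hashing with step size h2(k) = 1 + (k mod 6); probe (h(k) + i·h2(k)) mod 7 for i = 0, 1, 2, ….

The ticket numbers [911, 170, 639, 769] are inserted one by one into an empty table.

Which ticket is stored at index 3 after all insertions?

769

911 hashes to 1; slot 1 is free → place at 1.
170 hashes to 2; slot 2 is free → place at 2.
639 hashes to 2, h2=4; 2 taken → place at 6.
769 hashes to 6, h2=2; 6,1 taken → place at 3.
Table: [_, 911, 170, 769, _, _, 639]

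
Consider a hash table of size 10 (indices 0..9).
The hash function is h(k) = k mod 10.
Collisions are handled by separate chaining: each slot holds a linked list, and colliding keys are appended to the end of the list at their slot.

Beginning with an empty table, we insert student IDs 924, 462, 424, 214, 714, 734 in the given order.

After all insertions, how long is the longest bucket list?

Insert 924: h=4, bucket 4 empty → new chain.
Insert 462: h=2, bucket 2 empty → new chain.
Insert 424: h=4, bucket 4 nonempty → append to chain.
Insert 214: h=4, bucket 4 nonempty → append to chain.
Insert 714: h=4, bucket 4 nonempty → append to chain.
Insert 734: h=4, bucket 4 nonempty → append to chain.
Final buckets:
0: _
1: _
2: 462
3: _
4: 924 -> 424 -> 214 -> 714 -> 734
5: _
6: _
7: _
8: _
9: _

5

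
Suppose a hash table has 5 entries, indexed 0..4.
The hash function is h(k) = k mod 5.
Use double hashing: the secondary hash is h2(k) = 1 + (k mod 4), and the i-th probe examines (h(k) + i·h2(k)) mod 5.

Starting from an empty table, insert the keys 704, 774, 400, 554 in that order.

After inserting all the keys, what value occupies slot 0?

Insert 704: h=4, slot 4 empty → index 4.
Insert 774: h=4, h2=3, slot 4 occupied → index 2.
Insert 400: h=0, slot 0 empty → index 0.
Insert 554: h=4, h2=3, slots 4,2,0 occupied → index 3.
Table: [400, ∅, 774, 554, 704]

400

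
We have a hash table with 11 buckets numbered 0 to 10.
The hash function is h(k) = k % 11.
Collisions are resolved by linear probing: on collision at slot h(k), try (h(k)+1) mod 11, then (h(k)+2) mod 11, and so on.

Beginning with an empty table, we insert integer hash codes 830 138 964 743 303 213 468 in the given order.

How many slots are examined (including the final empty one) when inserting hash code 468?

830: h=5 -> slot 5
138: h=6 -> slot 6
964: h=7 -> slot 7
743: h=6, probe 6,7,8 -> slot 8
303: h=6, probe 6,7,8,9 -> slot 9
213: h=4 -> slot 4
468: h=6, probe 6,7,8,9,10 -> slot 10
Table: [_, _, _, _, 213, 830, 138, 964, 743, 303, 468]

5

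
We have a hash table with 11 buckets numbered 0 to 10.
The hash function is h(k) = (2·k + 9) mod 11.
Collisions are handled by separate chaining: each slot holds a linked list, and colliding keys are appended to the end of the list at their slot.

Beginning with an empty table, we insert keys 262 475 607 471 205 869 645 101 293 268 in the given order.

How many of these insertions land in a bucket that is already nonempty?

5

Insert 262: h=5, bucket 5 empty -> new chain.
Insert 475: h=2, bucket 2 empty -> new chain.
Insert 607: h=2, bucket 2 nonempty -> append to chain.
Insert 471: h=5, bucket 5 nonempty -> append to chain.
Insert 205: h=1, bucket 1 empty -> new chain.
Insert 869: h=9, bucket 9 empty -> new chain.
Insert 645: h=1, bucket 1 nonempty -> append to chain.
Insert 101: h=2, bucket 2 nonempty -> append to chain.
Insert 293: h=1, bucket 1 nonempty -> append to chain.
Insert 268: h=6, bucket 6 empty -> new chain.
Final buckets:
0: ∅
1: 205 -> 645 -> 293
2: 475 -> 607 -> 101
3: ∅
4: ∅
5: 262 -> 471
6: 268
7: ∅
8: ∅
9: 869
10: ∅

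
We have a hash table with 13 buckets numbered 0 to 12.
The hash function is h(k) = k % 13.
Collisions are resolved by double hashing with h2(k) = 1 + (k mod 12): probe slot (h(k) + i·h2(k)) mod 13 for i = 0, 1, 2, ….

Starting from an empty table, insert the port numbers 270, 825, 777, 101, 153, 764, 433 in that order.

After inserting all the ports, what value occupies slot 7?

777

270 hashes to 10; slot 10 is free => place at 10.
825 hashes to 6; slot 6 is free => place at 6.
777 hashes to 10, h2=10; 10 taken => place at 7.
101 hashes to 10, h2=6; 10 taken => place at 3.
153 hashes to 10, h2=10; 10,7 taken => place at 4.
764 hashes to 10, h2=9; 10,6 taken => place at 2.
433 hashes to 4, h2=2; 4,6 taken => place at 8.
Table: [_, _, 764, 101, 153, _, 825, 777, 433, _, 270, _, _]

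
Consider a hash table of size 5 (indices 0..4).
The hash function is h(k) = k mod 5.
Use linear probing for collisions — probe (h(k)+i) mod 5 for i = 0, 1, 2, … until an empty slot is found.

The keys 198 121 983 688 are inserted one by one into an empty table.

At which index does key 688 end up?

198 hashes to 3; slot 3 is free => place at 3.
121 hashes to 1; slot 1 is free => place at 1.
983 hashes to 3; 3 taken => place at 4.
688 hashes to 3; 3,4 taken => place at 0.
Table: [688, 121, ., 198, 983]

0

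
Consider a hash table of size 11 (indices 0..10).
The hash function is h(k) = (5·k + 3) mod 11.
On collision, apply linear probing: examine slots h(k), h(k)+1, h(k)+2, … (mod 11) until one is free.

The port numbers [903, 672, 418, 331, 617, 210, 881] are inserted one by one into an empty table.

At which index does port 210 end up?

903: h=8 -> slot 8
672: h=8, probe 8,9 -> slot 9
418: h=3 -> slot 3
331: h=8, probe 8,9,10 -> slot 10
617: h=8, probe 8,9,10,0 -> slot 0
210: h=8, probe 8,9,10,0,1 -> slot 1
881: h=8, probe 8,9,10,0,1,2 -> slot 2
Table: [617, 210, 881, 418, ., ., ., ., 903, 672, 331]

1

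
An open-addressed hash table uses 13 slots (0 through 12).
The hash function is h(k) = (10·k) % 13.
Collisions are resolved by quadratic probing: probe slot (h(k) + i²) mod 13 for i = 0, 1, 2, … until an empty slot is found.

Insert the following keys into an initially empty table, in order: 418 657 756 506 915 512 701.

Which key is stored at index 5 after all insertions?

418: h=7 -> slot 7
657: h=5 -> slot 5
756: h=7, probe 7,8 -> slot 8
506: h=3 -> slot 3
915: h=11 -> slot 11
512: h=11, probe 11,12 -> slot 12
701: h=3, probe 3,4 -> slot 4
Table: [., ., ., 506, 701, 657, ., 418, 756, ., ., 915, 512]

657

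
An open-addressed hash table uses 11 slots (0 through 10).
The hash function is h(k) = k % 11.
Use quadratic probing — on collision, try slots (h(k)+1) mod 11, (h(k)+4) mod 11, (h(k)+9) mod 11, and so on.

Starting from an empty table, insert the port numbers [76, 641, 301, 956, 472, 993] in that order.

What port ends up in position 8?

76: h=10 → slot 10
641: h=3 → slot 3
301: h=4 → slot 4
956: h=10, probe 10,0 → slot 0
472: h=10, probe 10,0,3,8 → slot 8
993: h=3, probe 3,4,7 → slot 7
Table: [956, —, —, 641, 301, —, —, 993, 472, —, 76]

472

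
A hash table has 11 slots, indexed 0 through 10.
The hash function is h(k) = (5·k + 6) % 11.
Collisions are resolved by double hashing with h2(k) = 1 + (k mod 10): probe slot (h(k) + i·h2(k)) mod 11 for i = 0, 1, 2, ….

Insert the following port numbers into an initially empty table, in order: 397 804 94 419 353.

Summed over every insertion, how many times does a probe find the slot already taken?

397 hashes to 0; slot 0 is free => place at 0.
804 hashes to 0, h2=5; 0 taken => place at 5.
94 hashes to 3; slot 3 is free => place at 3.
419 hashes to 0, h2=10; 0 taken => place at 10.
353 hashes to 0, h2=4; 0 taken => place at 4.
Table: [397, —, —, 94, 353, 804, —, —, —, —, 419]

3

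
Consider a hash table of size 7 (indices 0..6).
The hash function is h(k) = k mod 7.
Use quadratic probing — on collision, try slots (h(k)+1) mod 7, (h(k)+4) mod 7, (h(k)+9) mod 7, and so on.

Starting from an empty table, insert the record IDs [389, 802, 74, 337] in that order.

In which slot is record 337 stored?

389: h=4 → slot 4
802: h=4, probe 4,5 → slot 5
74: h=4, probe 4,5,1 → slot 1
337: h=1, probe 1,2 → slot 2
Table: [∅, 74, 337, ∅, 389, 802, ∅]

2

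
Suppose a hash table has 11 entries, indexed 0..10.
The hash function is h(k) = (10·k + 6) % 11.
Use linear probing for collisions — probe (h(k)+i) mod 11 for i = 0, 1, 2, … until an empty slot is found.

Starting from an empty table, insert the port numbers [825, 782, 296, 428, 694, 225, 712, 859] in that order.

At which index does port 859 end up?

825: h=6 -> slot 6
782: h=5 -> slot 5
296: h=7 -> slot 7
428: h=7, probe 7,8 -> slot 8
694: h=5, probe 5,6,7,8,9 -> slot 9
225: h=1 -> slot 1
712: h=9, probe 9,10 -> slot 10
859: h=5, probe 5,6,7,8,9,10,0 -> slot 0
Table: [859, 225, —, —, —, 782, 825, 296, 428, 694, 712]

0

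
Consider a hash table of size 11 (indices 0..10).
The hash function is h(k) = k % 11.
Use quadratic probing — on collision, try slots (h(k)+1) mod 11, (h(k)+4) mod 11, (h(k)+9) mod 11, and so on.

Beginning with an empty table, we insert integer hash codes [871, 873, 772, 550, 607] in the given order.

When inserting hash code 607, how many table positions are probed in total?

3

871: h=2 -> slot 2
873: h=4 -> slot 4
772: h=2, probe 2,3 -> slot 3
550: h=0 -> slot 0
607: h=2, probe 2,3,6 -> slot 6
Table: [550, ∅, 871, 772, 873, ∅, 607, ∅, ∅, ∅, ∅]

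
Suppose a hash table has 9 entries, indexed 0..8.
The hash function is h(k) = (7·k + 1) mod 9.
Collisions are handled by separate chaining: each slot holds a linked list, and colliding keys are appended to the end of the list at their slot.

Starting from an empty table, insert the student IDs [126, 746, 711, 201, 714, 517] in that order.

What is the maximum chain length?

Insert 126: h=1, bucket 1 empty → new chain.
Insert 746: h=3, bucket 3 empty → new chain.
Insert 711: h=1, bucket 1 nonempty → append to chain.
Insert 201: h=4, bucket 4 empty → new chain.
Insert 714: h=4, bucket 4 nonempty → append to chain.
Insert 517: h=2, bucket 2 empty → new chain.
Final buckets:
0: -
1: 126 -> 711
2: 517
3: 746
4: 201 -> 714
5: -
6: -
7: -
8: -

2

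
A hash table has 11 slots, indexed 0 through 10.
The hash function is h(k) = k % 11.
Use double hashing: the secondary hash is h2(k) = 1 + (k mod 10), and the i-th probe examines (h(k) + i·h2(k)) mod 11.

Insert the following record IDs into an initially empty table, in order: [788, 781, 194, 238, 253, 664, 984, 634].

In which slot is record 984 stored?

10

788: h=7 => slot 7
781: h=0 => slot 0
194: h=7, h2=5, probe 7,1 => slot 1
238: h=7, h2=9, probe 7,5 => slot 5
253: h=0, h2=4, probe 0,4 => slot 4
664: h=4, h2=5, probe 4,9 => slot 9
984: h=5, h2=5, probe 5,10 => slot 10
634: h=7, h2=5, probe 7,1,6 => slot 6
Table: [781, 194, -, -, 253, 238, 634, 788, -, 664, 984]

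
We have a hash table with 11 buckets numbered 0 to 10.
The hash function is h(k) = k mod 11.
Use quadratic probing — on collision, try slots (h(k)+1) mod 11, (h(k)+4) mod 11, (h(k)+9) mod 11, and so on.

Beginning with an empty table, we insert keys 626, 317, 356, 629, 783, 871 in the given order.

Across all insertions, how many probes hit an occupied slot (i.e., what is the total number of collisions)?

Insert 626: h=10, slot 10 empty -> index 10.
Insert 317: h=9, slot 9 empty -> index 9.
Insert 356: h=4, slot 4 empty -> index 4.
Insert 629: h=2, slot 2 empty -> index 2.
Insert 783: h=2, slot 2 occupied -> index 3.
Insert 871: h=2, slots 2,3 occupied -> index 6.
Table: [_, _, 629, 783, 356, _, 871, _, _, 317, 626]

3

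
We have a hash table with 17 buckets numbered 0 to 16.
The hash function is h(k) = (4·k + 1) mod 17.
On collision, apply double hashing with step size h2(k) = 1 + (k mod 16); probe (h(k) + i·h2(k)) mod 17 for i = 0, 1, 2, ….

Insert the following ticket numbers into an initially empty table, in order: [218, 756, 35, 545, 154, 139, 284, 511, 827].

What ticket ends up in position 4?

Insert 218: h=6, slot 6 empty -> index 6.
Insert 756: h=16, slot 16 empty -> index 16.
Insert 35: h=5, slot 5 empty -> index 5.
Insert 545: h=5, h2=2, slot 5 occupied -> index 7.
Insert 154: h=5, h2=11, slots 5,16 occupied -> index 10.
Insert 139: h=13, slot 13 empty -> index 13.
Insert 284: h=15, slot 15 empty -> index 15.
Insert 511: h=5, h2=16, slot 5 occupied -> index 4.
Insert 827: h=11, slot 11 empty -> index 11.
Table: [—, —, —, —, 511, 35, 218, 545, —, —, 154, 827, —, 139, —, 284, 756]

511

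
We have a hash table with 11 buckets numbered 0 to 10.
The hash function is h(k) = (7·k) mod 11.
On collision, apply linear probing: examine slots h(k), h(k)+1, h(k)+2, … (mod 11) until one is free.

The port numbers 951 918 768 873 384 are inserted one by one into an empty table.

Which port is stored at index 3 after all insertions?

Insert 951: h=2, slot 2 empty -> index 2.
Insert 918: h=2, slot 2 occupied -> index 3.
Insert 768: h=8, slot 8 empty -> index 8.
Insert 873: h=6, slot 6 empty -> index 6.
Insert 384: h=4, slot 4 empty -> index 4.
Table: [_, _, 951, 918, 384, _, 873, _, 768, _, _]

918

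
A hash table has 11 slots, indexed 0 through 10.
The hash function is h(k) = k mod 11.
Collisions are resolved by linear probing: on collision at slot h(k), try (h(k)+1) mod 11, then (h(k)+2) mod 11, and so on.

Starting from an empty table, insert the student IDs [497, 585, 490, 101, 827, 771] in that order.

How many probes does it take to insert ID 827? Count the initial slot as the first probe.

4

497 hashes to 2; slot 2 is free → place at 2.
585 hashes to 2; 2 taken → place at 3.
490 hashes to 6; slot 6 is free → place at 6.
101 hashes to 2; 2,3 taken → place at 4.
827 hashes to 2; 2,3,4 taken → place at 5.
771 hashes to 1; slot 1 is free → place at 1.
Table: [-, 771, 497, 585, 101, 827, 490, -, -, -, -]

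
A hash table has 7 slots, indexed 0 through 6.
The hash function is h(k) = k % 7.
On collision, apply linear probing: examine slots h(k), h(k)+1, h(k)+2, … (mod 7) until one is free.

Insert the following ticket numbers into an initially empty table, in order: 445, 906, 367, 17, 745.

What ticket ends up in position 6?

445 hashes to 4; slot 4 is free → place at 4.
906 hashes to 3; slot 3 is free → place at 3.
367 hashes to 3; 3,4 taken → place at 5.
17 hashes to 3; 3,4,5 taken → place at 6.
745 hashes to 3; 3,4,5,6 taken → place at 0.
Table: [745, -, -, 906, 445, 367, 17]

17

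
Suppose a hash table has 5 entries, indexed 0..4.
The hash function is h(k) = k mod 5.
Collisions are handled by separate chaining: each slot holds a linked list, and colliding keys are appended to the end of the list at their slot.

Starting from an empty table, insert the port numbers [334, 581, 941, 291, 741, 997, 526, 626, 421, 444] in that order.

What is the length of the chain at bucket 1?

7

Insert 334: h=4, bucket 4 empty → new chain.
Insert 581: h=1, bucket 1 empty → new chain.
Insert 941: h=1, bucket 1 nonempty → append to chain.
Insert 291: h=1, bucket 1 nonempty → append to chain.
Insert 741: h=1, bucket 1 nonempty → append to chain.
Insert 997: h=2, bucket 2 empty → new chain.
Insert 526: h=1, bucket 1 nonempty → append to chain.
Insert 626: h=1, bucket 1 nonempty → append to chain.
Insert 421: h=1, bucket 1 nonempty → append to chain.
Insert 444: h=4, bucket 4 nonempty → append to chain.
Final buckets:
0: -
1: 581 -> 941 -> 291 -> 741 -> 526 -> 626 -> 421
2: 997
3: -
4: 334 -> 444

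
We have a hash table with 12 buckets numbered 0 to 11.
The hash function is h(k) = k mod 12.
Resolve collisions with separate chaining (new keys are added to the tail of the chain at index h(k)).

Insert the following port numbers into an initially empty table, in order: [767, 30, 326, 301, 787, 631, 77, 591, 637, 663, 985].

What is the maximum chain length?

3

Insert 767: h=11, bucket 11 empty → new chain.
Insert 30: h=6, bucket 6 empty → new chain.
Insert 326: h=2, bucket 2 empty → new chain.
Insert 301: h=1, bucket 1 empty → new chain.
Insert 787: h=7, bucket 7 empty → new chain.
Insert 631: h=7, bucket 7 nonempty → append to chain.
Insert 77: h=5, bucket 5 empty → new chain.
Insert 591: h=3, bucket 3 empty → new chain.
Insert 637: h=1, bucket 1 nonempty → append to chain.
Insert 663: h=3, bucket 3 nonempty → append to chain.
Insert 985: h=1, bucket 1 nonempty → append to chain.
Final buckets:
0: -
1: 301 -> 637 -> 985
2: 326
3: 591 -> 663
4: -
5: 77
6: 30
7: 787 -> 631
8: -
9: -
10: -
11: 767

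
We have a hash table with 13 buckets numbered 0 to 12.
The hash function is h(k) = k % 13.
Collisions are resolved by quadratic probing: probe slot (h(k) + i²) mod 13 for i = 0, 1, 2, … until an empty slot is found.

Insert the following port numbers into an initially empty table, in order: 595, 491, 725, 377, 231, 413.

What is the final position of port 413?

9

595 hashes to 10; slot 10 is free => place at 10.
491 hashes to 10; 10 taken => place at 11.
725 hashes to 10; 10,11 taken => place at 1.
377 hashes to 0; slot 0 is free => place at 0.
231 hashes to 10; 10,11,1 taken => place at 6.
413 hashes to 10; 10,11,1,6,0 taken => place at 9.
Table: [377, 725, _, _, _, _, 231, _, _, 413, 595, 491, _]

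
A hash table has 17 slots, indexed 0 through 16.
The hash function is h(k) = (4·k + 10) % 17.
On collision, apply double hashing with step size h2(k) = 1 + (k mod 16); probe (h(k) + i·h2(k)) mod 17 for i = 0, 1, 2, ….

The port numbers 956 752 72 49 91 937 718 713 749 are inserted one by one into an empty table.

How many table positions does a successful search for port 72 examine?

2

Insert 956: h=9, slot 9 empty → index 9.
Insert 752: h=9, h2=1, slot 9 occupied → index 10.
Insert 72: h=9, h2=9, slot 9 occupied → index 1.
Insert 49: h=2, slot 2 empty → index 2.
Insert 91: h=0, slot 0 empty → index 0.
Insert 937: h=1, h2=10, slot 1 occupied → index 11.
Insert 718: h=9, h2=15, slot 9 occupied → index 7.
Insert 713: h=6, slot 6 empty → index 6.
Insert 749: h=14, slot 14 empty → index 14.
Table: [91, 72, 49, —, —, —, 713, 718, —, 956, 752, 937, —, —, 749, —, —]
Lookup 72: h=9, h2=9, probe 9,1 → found at 1.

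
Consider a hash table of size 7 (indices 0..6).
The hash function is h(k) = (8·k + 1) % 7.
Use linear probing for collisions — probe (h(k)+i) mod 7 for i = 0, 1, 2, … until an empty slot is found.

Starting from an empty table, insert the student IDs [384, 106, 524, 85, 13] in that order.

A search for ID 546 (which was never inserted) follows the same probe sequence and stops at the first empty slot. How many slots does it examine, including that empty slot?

Insert 384: h=0, slot 0 empty -> index 0.
Insert 106: h=2, slot 2 empty -> index 2.
Insert 524: h=0, slot 0 occupied -> index 1.
Insert 85: h=2, slot 2 occupied -> index 3.
Insert 13: h=0, slots 0,1,2,3 occupied -> index 4.
Table: [384, 524, 106, 85, 13, —, —]
Lookup 546: h=1, probe 1,2,3,4,5 → slot 5 empty, not found.

5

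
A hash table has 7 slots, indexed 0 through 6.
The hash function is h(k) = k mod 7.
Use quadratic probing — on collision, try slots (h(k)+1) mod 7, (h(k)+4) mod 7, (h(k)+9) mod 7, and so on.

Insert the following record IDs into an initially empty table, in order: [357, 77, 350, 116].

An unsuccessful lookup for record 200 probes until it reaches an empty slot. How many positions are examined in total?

4

357 hashes to 0; slot 0 is free → place at 0.
77 hashes to 0; 0 taken → place at 1.
350 hashes to 0; 0,1 taken → place at 4.
116 hashes to 4; 4 taken → place at 5.
Table: [357, 77, _, _, 350, 116, _]
Lookup 200: h=4, probe 4,5,1,6 → slot 6 empty, not found.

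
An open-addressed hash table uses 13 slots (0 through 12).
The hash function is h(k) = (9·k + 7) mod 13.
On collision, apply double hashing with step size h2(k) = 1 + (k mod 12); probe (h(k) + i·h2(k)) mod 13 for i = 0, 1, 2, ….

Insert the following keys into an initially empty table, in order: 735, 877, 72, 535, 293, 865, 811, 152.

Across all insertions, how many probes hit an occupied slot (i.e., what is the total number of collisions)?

Insert 735: h=5, slot 5 empty => index 5.
Insert 877: h=9, slot 9 empty => index 9.
Insert 72: h=5, h2=1, slot 5 occupied => index 6.
Insert 535: h=12, slot 12 empty => index 12.
Insert 293: h=5, h2=6, slot 5 occupied => index 11.
Insert 865: h=5, h2=2, slot 5 occupied => index 7.
Insert 811: h=0, slot 0 empty => index 0.
Insert 152: h=10, slot 10 empty => index 10.
Table: [811, _, _, _, _, 735, 72, 865, _, 877, 152, 293, 535]

3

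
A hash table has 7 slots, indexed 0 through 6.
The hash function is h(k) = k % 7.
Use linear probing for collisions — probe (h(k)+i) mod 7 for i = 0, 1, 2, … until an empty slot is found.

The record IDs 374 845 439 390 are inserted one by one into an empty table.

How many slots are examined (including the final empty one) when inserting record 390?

3

Insert 374: h=3, slot 3 empty => index 3.
Insert 845: h=5, slot 5 empty => index 5.
Insert 439: h=5, slot 5 occupied => index 6.
Insert 390: h=5, slots 5,6 occupied => index 0.
Table: [390, ., ., 374, ., 845, 439]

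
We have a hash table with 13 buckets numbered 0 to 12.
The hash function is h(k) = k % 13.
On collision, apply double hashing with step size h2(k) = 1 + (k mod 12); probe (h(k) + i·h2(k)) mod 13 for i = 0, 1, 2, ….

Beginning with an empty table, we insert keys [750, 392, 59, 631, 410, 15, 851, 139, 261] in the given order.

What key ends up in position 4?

139

750 hashes to 9; slot 9 is free => place at 9.
392 hashes to 2; slot 2 is free => place at 2.
59 hashes to 7; slot 7 is free => place at 7.
631 hashes to 7, h2=8; 7,2 taken => place at 10.
410 hashes to 7, h2=3; 7,10 taken => place at 0.
15 hashes to 2, h2=4; 2 taken => place at 6.
851 hashes to 6, h2=12; 6 taken => place at 5.
139 hashes to 9, h2=8; 9 taken => place at 4.
261 hashes to 1; slot 1 is free => place at 1.
Table: [410, 261, 392, _, 139, 851, 15, 59, _, 750, 631, _, _]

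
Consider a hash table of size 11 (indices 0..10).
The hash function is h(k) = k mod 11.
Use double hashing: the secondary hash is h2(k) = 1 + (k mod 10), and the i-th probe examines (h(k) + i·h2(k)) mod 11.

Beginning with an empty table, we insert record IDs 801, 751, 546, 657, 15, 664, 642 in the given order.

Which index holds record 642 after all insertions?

801 hashes to 9; slot 9 is free → place at 9.
751 hashes to 3; slot 3 is free → place at 3.
546 hashes to 7; slot 7 is free → place at 7.
657 hashes to 8; slot 8 is free → place at 8.
15 hashes to 4; slot 4 is free → place at 4.
664 hashes to 4, h2=5; 4,9,3,8 taken → place at 2.
642 hashes to 4, h2=3; 4,7 taken → place at 10.
Table: [-, -, 664, 751, 15, -, -, 546, 657, 801, 642]

10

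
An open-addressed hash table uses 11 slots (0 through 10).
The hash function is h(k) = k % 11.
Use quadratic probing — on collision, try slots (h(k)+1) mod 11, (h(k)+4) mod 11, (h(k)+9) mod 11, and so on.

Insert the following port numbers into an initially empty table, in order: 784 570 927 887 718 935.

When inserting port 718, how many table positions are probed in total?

Insert 784: h=3, slot 3 empty → index 3.
Insert 570: h=9, slot 9 empty → index 9.
Insert 927: h=3, slot 3 occupied → index 4.
Insert 887: h=7, slot 7 empty → index 7.
Insert 718: h=3, slots 3,4,7 occupied → index 1.
Insert 935: h=0, slot 0 empty → index 0.
Table: [935, 718, ., 784, 927, ., ., 887, ., 570, .]

4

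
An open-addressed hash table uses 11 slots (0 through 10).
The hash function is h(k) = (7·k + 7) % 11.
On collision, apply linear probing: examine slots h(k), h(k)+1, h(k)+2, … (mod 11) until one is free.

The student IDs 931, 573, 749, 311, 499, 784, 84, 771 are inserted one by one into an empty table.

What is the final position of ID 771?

931 hashes to 1; slot 1 is free → place at 1.
573 hashes to 3; slot 3 is free → place at 3.
749 hashes to 3; 3 taken → place at 4.
311 hashes to 6; slot 6 is free → place at 6.
499 hashes to 2; slot 2 is free → place at 2.
784 hashes to 6; 6 taken → place at 7.
84 hashes to 1; 1,2,3,4 taken → place at 5.
771 hashes to 3; 3,4,5,6,7 taken → place at 8.
Table: [-, 931, 499, 573, 749, 84, 311, 784, 771, -, -]

8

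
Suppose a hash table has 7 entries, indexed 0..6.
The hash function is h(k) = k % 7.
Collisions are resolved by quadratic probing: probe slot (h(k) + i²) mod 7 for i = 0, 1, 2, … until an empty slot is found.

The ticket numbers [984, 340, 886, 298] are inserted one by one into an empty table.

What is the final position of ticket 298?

6

Insert 984: h=4, slot 4 empty -> index 4.
Insert 340: h=4, slot 4 occupied -> index 5.
Insert 886: h=4, slots 4,5 occupied -> index 1.
Insert 298: h=4, slots 4,5,1 occupied -> index 6.
Table: [_, 886, _, _, 984, 340, 298]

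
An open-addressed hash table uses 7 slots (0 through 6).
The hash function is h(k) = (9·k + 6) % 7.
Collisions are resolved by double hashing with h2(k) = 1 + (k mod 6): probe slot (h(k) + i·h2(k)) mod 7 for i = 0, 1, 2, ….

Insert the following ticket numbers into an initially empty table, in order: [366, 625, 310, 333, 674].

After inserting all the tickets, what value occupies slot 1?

366 hashes to 3; slot 3 is free → place at 3.
625 hashes to 3, h2=2; 3 taken → place at 5.
310 hashes to 3, h2=5; 3 taken → place at 1.
333 hashes to 0; slot 0 is free → place at 0.
674 hashes to 3, h2=3; 3 taken → place at 6.
Table: [333, 310, —, 366, —, 625, 674]

310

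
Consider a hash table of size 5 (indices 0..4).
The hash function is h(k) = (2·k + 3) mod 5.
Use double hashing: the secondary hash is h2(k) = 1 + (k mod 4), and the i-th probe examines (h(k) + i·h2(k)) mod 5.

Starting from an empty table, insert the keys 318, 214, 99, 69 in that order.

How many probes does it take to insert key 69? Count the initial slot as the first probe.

Insert 318: h=4, slot 4 empty => index 4.
Insert 214: h=1, slot 1 empty => index 1.
Insert 99: h=1, h2=4, slot 1 occupied => index 0.
Insert 69: h=1, h2=2, slot 1 occupied => index 3.
Table: [99, 214, _, 69, 318]

2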